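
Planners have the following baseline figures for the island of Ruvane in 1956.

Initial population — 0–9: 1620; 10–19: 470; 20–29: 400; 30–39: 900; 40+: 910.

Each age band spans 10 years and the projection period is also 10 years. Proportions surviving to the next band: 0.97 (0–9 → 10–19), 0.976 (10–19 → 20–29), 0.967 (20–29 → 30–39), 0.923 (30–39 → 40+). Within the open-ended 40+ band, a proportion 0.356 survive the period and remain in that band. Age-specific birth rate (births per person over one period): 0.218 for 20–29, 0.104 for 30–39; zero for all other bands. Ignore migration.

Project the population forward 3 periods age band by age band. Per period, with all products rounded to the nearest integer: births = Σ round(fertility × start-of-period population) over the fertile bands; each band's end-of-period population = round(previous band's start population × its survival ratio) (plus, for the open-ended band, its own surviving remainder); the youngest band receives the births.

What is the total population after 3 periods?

2853

Let group 1 be 0–9 through group 5 = 40+.
Period 1.
Births: 400 * 0.218 = 87 ; 900 * 0.104 = 94 — total 181
Group 2: 1620 * 0.97 = 1571
Group 3: 470 * 0.976 = 459
Group 4: 400 * 0.967 = 387
Group 5: 900 * 0.923 + 910 * 0.356 = 831 + 324 = 1155
→ [181, 1571, 459, 387, 1155]
Period 2.
Births: 459 * 0.218 = 100 ; 387 * 0.104 = 40 — total 140
Group 2: 181 * 0.97 = 176
Group 3: 1571 * 0.976 = 1533
Group 4: 459 * 0.967 = 444
Group 5: 387 * 0.923 + 1155 * 0.356 = 357 + 411 = 768
→ [140, 176, 1533, 444, 768]
Period 3.
Births: 1533 * 0.218 = 334 ; 444 * 0.104 = 46 — total 380
Group 2: 140 * 0.97 = 136
Group 3: 176 * 0.976 = 172
Group 4: 1533 * 0.967 = 1482
Group 5: 444 * 0.923 + 768 * 0.356 = 410 + 273 = 683
→ [380, 136, 172, 1482, 683]
Total after period 3: 380 + 136 + 172 + 1482 + 683 = 2853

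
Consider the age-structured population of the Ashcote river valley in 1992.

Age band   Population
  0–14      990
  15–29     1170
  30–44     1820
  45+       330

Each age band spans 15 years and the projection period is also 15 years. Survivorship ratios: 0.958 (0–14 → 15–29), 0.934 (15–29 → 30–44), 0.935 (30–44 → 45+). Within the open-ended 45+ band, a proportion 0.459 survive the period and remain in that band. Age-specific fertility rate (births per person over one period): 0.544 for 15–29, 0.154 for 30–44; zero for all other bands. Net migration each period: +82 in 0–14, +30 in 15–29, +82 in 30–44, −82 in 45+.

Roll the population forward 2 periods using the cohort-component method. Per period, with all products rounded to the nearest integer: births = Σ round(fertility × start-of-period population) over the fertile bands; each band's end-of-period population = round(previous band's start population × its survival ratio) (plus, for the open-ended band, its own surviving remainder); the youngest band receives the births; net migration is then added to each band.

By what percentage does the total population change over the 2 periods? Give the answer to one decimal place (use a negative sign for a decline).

Let group 1 be 0–14 through group 4 = 45+.
Period 1.
Births: 1170 * 0.544 = 636, 1820 * 0.154 = 280 — total 916
Group 2: 990 * 0.958 = 948
Group 3: 1170 * 0.934 = 1093
Group 4: 1820 * 0.935 + 330 * 0.459 = 1702 + 151 = 1853
Net migration: Group 1 + 82 → 998; Group 2 + 30 → 978; Group 3 + 82 → 1175; Group 4 − 82 → 1771
→ [998, 978, 1175, 1771]
Period 2.
Births: 978 * 0.544 = 532, 1175 * 0.154 = 181 — total 713
Group 2: 998 * 0.958 = 956
Group 3: 978 * 0.934 = 913
Group 4: 1175 * 0.935 + 1771 * 0.459 = 1099 + 813 = 1912
Net migration: Group 1 + 82 → 795; Group 2 + 30 → 986; Group 3 + 82 → 995; Group 4 − 82 → 1830
→ [795, 986, 995, 1830]
Total: 4310 → 4606; change = 296; percentage change = 6.9%

6.9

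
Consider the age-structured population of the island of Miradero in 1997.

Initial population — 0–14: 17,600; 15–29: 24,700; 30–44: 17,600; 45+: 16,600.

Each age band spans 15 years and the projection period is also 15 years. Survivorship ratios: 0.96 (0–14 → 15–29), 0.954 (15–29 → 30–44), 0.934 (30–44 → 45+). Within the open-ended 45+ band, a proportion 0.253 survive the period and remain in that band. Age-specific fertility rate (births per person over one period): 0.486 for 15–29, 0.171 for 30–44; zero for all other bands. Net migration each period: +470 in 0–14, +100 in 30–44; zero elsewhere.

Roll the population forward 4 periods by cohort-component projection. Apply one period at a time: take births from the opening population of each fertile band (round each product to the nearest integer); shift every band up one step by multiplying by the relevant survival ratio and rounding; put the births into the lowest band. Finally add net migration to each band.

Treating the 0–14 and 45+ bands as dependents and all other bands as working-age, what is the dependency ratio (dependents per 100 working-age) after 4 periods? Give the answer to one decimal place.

127.4

Call the bands 1 to 4, youngest first.
Period 1.
Births: 24700 × 0.486 = 12004  |  17600 × 0.171 = 3010 → 15014
Band 2: 17600 × 0.96 = 16896
Band 3: 24700 × 0.954 = 23564
Band 4: 17600 × 0.934 + 16600 × 0.253 = 16438 + 4200 = 20638
Net migration: Band 1 + 470 → 15484; Band 3 + 100 → 23664
Giving 15484 / 16896 / 23664 / 20638.
Period 2.
Births: 16896 × 0.486 = 8211  |  23664 × 0.171 = 4047 → 12258
Band 2: 15484 × 0.96 = 14865
Band 3: 16896 × 0.954 = 16119
Band 4: 23664 × 0.934 + 20638 × 0.253 = 22102 + 5221 = 27323
Net migration: Band 1 + 470 → 12728; Band 3 + 100 → 16219
Giving 12728 / 14865 / 16219 / 27323.
Period 3.
Births: 14865 × 0.486 = 7224  |  16219 × 0.171 = 2773 → 9997
Band 2: 12728 × 0.96 = 12219
Band 3: 14865 × 0.954 = 14181
Band 4: 16219 × 0.934 + 27323 × 0.253 = 15149 + 6913 = 22062
Net migration: Band 1 + 470 → 10467; Band 3 + 100 → 14281
Giving 10467 / 12219 / 14281 / 22062.
Period 4.
Births: 12219 × 0.486 = 5938  |  14281 × 0.171 = 2442 → 8380
Band 2: 10467 × 0.96 = 10048
Band 3: 12219 × 0.954 = 11657
Band 4: 14281 × 0.934 + 22062 × 0.253 = 13338 + 5582 = 18920
Net migration: Band 1 + 470 → 8850; Band 3 + 100 → 11757
Giving 8850 / 10048 / 11757 / 18920.
Dependents (band 0–14 + band 45+) = 8850 + 18920 = 27770; working-age = 21805; ratio = 27770/21805 × 100 = 127.4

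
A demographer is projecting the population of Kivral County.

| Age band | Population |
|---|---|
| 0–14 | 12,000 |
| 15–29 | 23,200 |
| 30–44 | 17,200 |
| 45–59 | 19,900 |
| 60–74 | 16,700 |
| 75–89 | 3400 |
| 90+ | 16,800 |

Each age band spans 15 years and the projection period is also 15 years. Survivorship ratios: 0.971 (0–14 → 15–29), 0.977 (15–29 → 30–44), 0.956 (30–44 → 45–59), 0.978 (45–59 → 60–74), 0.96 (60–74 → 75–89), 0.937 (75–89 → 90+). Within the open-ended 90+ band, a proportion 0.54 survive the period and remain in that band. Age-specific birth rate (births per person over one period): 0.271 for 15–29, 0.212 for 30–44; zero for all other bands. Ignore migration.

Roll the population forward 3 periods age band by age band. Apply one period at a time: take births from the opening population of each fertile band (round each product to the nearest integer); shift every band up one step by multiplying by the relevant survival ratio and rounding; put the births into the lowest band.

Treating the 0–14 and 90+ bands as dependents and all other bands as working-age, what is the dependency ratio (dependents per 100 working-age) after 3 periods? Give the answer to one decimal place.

Period 1.
Births: 23200 * 0.271 = 6287, 17200 * 0.212 = 3646 → total 9933
15–29: 12000 * 0.971 = 11652
30–44: 23200 * 0.977 = 22666
45–59: 17200 * 0.956 = 16443
60–74: 19900 * 0.978 = 19462
75–89: 16700 * 0.96 = 16032
90+: 3400 * 0.937 + 16800 * 0.54 = 3186 + 9072 = 12258
End of period: [9933, 11652, 22666, 16443, 19462, 16032, 12258]
Period 2.
Births: 11652 * 0.271 = 3158, 22666 * 0.212 = 4805 → total 7963
15–29: 9933 * 0.971 = 9645
30–44: 11652 * 0.977 = 11384
45–59: 22666 * 0.956 = 21669
60–74: 16443 * 0.978 = 16081
75–89: 19462 * 0.96 = 18684
90+: 16032 * 0.937 + 12258 * 0.54 = 15022 + 6619 = 21641
End of period: [7963, 9645, 11384, 21669, 16081, 18684, 21641]
Period 3.
Births: 9645 * 0.271 = 2614, 11384 * 0.212 = 2413 → total 5027
15–29: 7963 * 0.971 = 7732
30–44: 9645 * 0.977 = 9423
45–59: 11384 * 0.956 = 10883
60–74: 21669 * 0.978 = 21192
75–89: 16081 * 0.96 = 15438
90+: 18684 * 0.937 + 21641 * 0.54 = 17507 + 11686 = 29193
End of period: [5027, 7732, 9423, 10883, 21192, 15438, 29193]
Dependents (band 0–14 + band 90+) = 5027 + 29193 = 34220; working-age = 64668; ratio = 34220/64668 × 100 = 52.9

52.9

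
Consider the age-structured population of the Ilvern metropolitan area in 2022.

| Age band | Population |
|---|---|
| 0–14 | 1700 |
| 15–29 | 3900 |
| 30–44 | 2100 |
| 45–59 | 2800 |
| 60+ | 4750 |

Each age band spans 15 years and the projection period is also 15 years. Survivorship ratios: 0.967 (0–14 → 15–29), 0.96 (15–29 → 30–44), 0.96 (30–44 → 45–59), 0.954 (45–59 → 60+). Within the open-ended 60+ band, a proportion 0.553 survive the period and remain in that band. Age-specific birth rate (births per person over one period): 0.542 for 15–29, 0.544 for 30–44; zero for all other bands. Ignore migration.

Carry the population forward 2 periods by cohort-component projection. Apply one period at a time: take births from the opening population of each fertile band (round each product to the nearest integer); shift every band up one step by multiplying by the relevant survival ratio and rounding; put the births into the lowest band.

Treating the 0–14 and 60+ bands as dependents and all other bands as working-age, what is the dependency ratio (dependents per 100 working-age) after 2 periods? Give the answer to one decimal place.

93.5

Call the bands 1 to 5, youngest first.
After projecting period 1:
Births: 3900 × 0.542 = 2114 ; 2100 × 0.544 = 1142 → total 3256
Band 2: 1700 × 0.967 = 1644
Band 3: 3900 × 0.96 = 3744
Band 4: 2100 × 0.96 = 2016
Band 5: 2800 × 0.954 + 4750 × 0.553 = 2671 + 2627 = 5298
Giving 3256 / 1644 / 3744 / 2016 / 5298.
After projecting period 2:
Births: 1644 × 0.542 = 891 ; 3744 × 0.544 = 2037 → total 2928
Band 2: 3256 × 0.967 = 3149
Band 3: 1644 × 0.96 = 1578
Band 4: 3744 × 0.96 = 3594
Band 5: 2016 × 0.954 + 5298 × 0.553 = 1923 + 2930 = 4853
Giving 2928 / 3149 / 1578 / 3594 / 4853.
Dependents (band 0–14 + band 60+) = 2928 + 4853 = 7781; working-age = 8321; ratio = 7781/8321 × 100 = 93.5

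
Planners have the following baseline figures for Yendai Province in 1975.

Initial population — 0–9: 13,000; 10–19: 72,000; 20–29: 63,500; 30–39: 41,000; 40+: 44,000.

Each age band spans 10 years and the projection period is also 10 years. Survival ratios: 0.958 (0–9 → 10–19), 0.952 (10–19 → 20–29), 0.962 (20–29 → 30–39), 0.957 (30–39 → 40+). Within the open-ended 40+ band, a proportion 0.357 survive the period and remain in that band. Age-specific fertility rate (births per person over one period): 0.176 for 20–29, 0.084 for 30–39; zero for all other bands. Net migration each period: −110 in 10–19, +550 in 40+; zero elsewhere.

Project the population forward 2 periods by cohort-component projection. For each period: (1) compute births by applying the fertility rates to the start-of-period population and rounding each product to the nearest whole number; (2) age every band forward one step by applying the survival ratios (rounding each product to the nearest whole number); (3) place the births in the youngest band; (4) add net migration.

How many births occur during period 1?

Call the bands 1 to 5, youngest first.
Period 1:
Births: 63500 × 0.176 = 11176 ; 41000 × 0.084 = 3444 — total 14620
Band 2: 13000 × 0.958 = 12454
Band 3: 72000 × 0.952 = 68544
Band 4: 63500 × 0.962 = 61087
Band 5: 41000 × 0.957 + 44000 × 0.357 = 39237 + 15708 = 54945
Net migration: Band 2 − 110 → 12344; Band 5 + 550 → 55495
→ [14620, 12344, 68544, 61087, 55495]

14620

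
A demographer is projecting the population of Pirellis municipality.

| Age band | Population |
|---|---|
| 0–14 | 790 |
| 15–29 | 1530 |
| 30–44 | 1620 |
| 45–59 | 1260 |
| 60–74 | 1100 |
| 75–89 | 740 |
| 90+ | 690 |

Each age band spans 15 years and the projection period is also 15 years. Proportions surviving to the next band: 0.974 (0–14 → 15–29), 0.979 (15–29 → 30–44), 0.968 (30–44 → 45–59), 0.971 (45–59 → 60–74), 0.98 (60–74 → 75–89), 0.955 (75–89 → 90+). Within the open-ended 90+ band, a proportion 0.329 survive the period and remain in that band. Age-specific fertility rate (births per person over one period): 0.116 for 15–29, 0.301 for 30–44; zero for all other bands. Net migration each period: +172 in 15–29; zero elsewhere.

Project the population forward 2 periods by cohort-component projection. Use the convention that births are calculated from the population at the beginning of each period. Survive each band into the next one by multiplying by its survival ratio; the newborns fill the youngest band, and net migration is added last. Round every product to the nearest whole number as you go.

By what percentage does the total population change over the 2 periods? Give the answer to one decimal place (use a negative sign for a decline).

1.0

Period 1:
Births: 1530 × 0.116 = 177 ; 1620 × 0.301 = 488 → 665
15–29: 790 × 0.974 = 769
30–44: 1530 × 0.979 = 1498
45–59: 1620 × 0.968 = 1568
60–74: 1260 × 0.971 = 1223
75–89: 1100 × 0.98 = 1078
90+: 740 × 0.955 + 690 × 0.329 = 707 + 227 = 934
Net migration: 15–29 + 172 → 941
Population now: 0–14=665, 15–29=941, 30–44=1498, 45–59=1568, 60–74=1223, 75–89=1078, 90+=934
Period 2:
Births: 941 × 0.116 = 109 ; 1498 × 0.301 = 451 → 560
15–29: 665 × 0.974 = 648
30–44: 941 × 0.979 = 921
45–59: 1498 × 0.968 = 1450
60–74: 1568 × 0.971 = 1523
75–89: 1223 × 0.98 = 1199
90+: 1078 × 0.955 + 934 × 0.329 = 1029 + 307 = 1336
Net migration: 15–29 + 172 → 820
Population now: 0–14=560, 15–29=820, 30–44=921, 45–59=1450, 60–74=1523, 75–89=1199, 90+=1336
Total: 7730 → 7809; change = 79; percentage change = 1.0%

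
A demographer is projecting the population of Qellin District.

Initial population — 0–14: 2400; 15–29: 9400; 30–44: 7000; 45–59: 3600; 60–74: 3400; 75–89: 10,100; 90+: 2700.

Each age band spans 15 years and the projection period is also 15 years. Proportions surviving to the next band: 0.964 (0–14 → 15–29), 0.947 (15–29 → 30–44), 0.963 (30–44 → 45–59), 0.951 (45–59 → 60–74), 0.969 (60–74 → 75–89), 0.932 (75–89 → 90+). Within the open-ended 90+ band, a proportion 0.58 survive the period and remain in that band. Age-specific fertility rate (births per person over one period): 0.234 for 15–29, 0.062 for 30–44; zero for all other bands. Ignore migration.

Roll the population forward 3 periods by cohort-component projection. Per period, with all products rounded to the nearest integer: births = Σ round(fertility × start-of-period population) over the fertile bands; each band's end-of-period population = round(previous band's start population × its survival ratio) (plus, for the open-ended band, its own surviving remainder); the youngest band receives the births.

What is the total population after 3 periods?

After projecting period 1:
Births: 9400 × 0.234 = 2200, 7000 × 0.062 = 434 ⇒ total 2634
15–29: 2400 × 0.964 = 2314
30–44: 9400 × 0.947 = 8902
45–59: 7000 × 0.963 = 6741
60–74: 3600 × 0.951 = 3424
75–89: 3400 × 0.969 = 3295
90+: 10100 × 0.932 + 2700 × 0.58 = 9413 + 1566 = 10979
Giving 2634 / 2314 / 8902 / 6741 / 3424 / 3295 / 10979.
After projecting period 2:
Births: 2314 × 0.234 = 541, 8902 × 0.062 = 552 ⇒ total 1093
15–29: 2634 × 0.964 = 2539
30–44: 2314 × 0.947 = 2191
45–59: 8902 × 0.963 = 8573
60–74: 6741 × 0.951 = 6411
75–89: 3424 × 0.969 = 3318
90+: 3295 × 0.932 + 10979 × 0.58 = 3071 + 6368 = 9439
Giving 1093 / 2539 / 2191 / 8573 / 6411 / 3318 / 9439.
After projecting period 3:
Births: 2539 × 0.234 = 594, 2191 × 0.062 = 136 ⇒ total 730
15–29: 1093 × 0.964 = 1054
30–44: 2539 × 0.947 = 2404
45–59: 2191 × 0.963 = 2110
60–74: 8573 × 0.951 = 8153
75–89: 6411 × 0.969 = 6212
90+: 3318 × 0.932 + 9439 × 0.58 = 3092 + 5475 = 8567
Giving 730 / 1054 / 2404 / 2110 / 8153 / 6212 / 8567.
Total after period 3: 730 + 1054 + 2404 + 2110 + 8153 + 6212 + 8567 = 29230

29230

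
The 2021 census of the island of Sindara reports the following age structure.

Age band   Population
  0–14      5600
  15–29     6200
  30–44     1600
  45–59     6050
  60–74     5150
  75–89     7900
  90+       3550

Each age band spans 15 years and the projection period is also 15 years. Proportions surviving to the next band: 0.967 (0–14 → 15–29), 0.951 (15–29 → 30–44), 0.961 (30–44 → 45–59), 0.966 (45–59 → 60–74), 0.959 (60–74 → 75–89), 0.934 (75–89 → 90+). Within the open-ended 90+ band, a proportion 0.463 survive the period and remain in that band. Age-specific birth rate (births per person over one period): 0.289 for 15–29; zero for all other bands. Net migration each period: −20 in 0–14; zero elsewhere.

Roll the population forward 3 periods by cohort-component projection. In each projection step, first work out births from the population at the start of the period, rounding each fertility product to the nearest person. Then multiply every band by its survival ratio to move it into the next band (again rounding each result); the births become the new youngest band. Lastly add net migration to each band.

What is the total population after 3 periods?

24750

Period 1:
Births: 6200 × 0.289 = 1792
15–29: 5600 × 0.967 = 5415
30–44: 6200 × 0.951 = 5896
45–59: 1600 × 0.961 = 1538
60–74: 6050 × 0.966 = 5844
75–89: 5150 × 0.959 = 4939
90+: 7900 × 0.934 + 3550 × 0.463 = 7379 + 1644 = 9023
Net migration: 0–14 − 20 → 1772
Giving 1772 / 5415 / 5896 / 1538 / 5844 / 4939 / 9023.
Period 2:
Births: 5415 × 0.289 = 1565
15–29: 1772 × 0.967 = 1714
30–44: 5415 × 0.951 = 5150
45–59: 5896 × 0.961 = 5666
60–74: 1538 × 0.966 = 1486
75–89: 5844 × 0.959 = 5604
90+: 4939 × 0.934 + 9023 × 0.463 = 4613 + 4178 = 8791
Net migration: 0–14 − 20 → 1545
Giving 1545 / 1714 / 5150 / 5666 / 1486 / 5604 / 8791.
Period 3:
Births: 1714 × 0.289 = 495
15–29: 1545 × 0.967 = 1494
30–44: 1714 × 0.951 = 1630
45–59: 5150 × 0.961 = 4949
60–74: 5666 × 0.966 = 5473
75–89: 1486 × 0.959 = 1425
90+: 5604 × 0.934 + 8791 × 0.463 = 5234 + 4070 = 9304
Net migration: 0–14 − 20 → 475
Giving 475 / 1494 / 1630 / 4949 / 5473 / 1425 / 9304.
Total after period 3: 475 + 1494 + 1630 + 4949 + 5473 + 1425 + 9304 = 24750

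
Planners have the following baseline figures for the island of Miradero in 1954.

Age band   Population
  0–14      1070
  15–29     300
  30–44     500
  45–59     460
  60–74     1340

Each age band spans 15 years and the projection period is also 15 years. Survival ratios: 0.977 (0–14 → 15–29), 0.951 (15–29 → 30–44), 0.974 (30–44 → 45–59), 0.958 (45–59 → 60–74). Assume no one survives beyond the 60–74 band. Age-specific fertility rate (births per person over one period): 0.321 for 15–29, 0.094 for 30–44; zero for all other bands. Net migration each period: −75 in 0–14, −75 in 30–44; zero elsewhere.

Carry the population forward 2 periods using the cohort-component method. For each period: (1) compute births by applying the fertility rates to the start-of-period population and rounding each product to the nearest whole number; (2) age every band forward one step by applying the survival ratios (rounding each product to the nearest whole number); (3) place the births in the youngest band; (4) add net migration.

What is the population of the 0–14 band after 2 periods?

After projecting period 1:
Births: 300 × 0.321 = 96  |  500 × 0.094 = 47 ⇒ total 143
15–29: 1070 × 0.977 = 1045
30–44: 300 × 0.951 = 285
45–59: 500 × 0.974 = 487
60–74: 460 × 0.958 = 441
Net migration: 0–14 − 75 → 68; 30–44 − 75 → 210
Population now: 0–14=68, 15–29=1045, 30–44=210, 45–59=487, 60–74=441
After projecting period 2:
Births: 1045 × 0.321 = 335  |  210 × 0.094 = 20 ⇒ total 355
15–29: 68 × 0.977 = 66
30–44: 1045 × 0.951 = 994
45–59: 210 × 0.974 = 205
60–74: 487 × 0.958 = 467
Net migration: 0–14 − 75 → 280; 30–44 − 75 → 919
Population now: 0–14=280, 15–29=66, 30–44=919, 45–59=205, 60–74=467

280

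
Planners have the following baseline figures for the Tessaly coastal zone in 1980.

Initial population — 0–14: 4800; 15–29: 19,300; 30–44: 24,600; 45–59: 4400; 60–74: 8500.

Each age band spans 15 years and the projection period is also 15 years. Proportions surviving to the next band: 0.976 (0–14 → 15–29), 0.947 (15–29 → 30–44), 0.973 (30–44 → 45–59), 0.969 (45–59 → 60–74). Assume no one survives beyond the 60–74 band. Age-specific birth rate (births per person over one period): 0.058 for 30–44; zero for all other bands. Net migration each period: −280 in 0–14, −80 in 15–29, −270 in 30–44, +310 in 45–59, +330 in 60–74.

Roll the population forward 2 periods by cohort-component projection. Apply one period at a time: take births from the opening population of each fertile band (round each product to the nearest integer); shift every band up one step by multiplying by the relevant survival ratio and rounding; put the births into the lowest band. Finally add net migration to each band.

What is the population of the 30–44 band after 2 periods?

4091

Let band 1 be 0–14 through band 5 = 60–74.
— Period 1 —
Births: 24600 * 0.058 = 1427
Band 2: 4800 * 0.976 = 4685
Band 3: 19300 * 0.947 = 18277
Band 4: 24600 * 0.973 = 23936
Band 5: 4400 * 0.969 = 4264
Net migration: Band 1 − 280 → 1147; Band 2 − 80 → 4605; Band 3 − 270 → 18007; Band 4 + 310 → 24246; Band 5 + 330 → 4594
End of period: [1147, 4605, 18007, 24246, 4594]
— Period 2 —
Births: 18007 * 0.058 = 1044
Band 2: 1147 * 0.976 = 1119
Band 3: 4605 * 0.947 = 4361
Band 4: 18007 * 0.973 = 17521
Band 5: 24246 * 0.969 = 23494
Net migration: Band 1 − 280 → 764; Band 2 − 80 → 1039; Band 3 − 270 → 4091; Band 4 + 310 → 17831; Band 5 + 330 → 23824
End of period: [764, 1039, 4091, 17831, 23824]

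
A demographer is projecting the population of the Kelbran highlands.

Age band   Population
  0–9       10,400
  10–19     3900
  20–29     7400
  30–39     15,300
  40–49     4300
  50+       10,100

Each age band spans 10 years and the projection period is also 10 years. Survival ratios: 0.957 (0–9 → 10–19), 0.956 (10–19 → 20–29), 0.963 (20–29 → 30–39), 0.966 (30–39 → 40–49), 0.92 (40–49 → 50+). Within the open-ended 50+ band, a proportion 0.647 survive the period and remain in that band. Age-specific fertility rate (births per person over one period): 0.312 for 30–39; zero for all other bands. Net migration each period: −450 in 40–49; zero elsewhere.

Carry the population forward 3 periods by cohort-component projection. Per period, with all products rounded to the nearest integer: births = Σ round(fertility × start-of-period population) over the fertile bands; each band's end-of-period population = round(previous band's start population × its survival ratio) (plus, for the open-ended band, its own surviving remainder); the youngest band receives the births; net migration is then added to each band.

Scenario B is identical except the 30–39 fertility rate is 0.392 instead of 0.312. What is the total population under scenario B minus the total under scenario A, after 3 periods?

— Period 1 —
Births: 15300 × 0.312 = 4774
10–19: 10400 × 0.957 = 9953
20–29: 3900 × 0.956 = 3728
30–39: 7400 × 0.963 = 7126
40–49: 15300 × 0.966 = 14780
50+: 4300 × 0.92 + 10100 × 0.647 = 3956 + 6535 = 10491
Net migration: 40–49 − 450 → 14330
End of period: [4774, 9953, 3728, 7126, 14330, 10491]
— Period 2 —
Births: 7126 × 0.312 = 2223
10–19: 4774 × 0.957 = 4569
20–29: 9953 × 0.956 = 9515
30–39: 3728 × 0.963 = 3590
40–49: 7126 × 0.966 = 6884
50+: 14330 × 0.92 + 10491 × 0.647 = 13184 + 6788 = 19972
Net migration: 40–49 − 450 → 6434
End of period: [2223, 4569, 9515, 3590, 6434, 19972]
— Period 3 —
Births: 3590 × 0.312 = 1120
10–19: 2223 × 0.957 = 2127
20–29: 4569 × 0.956 = 4368
30–39: 9515 × 0.963 = 9163
40–49: 3590 × 0.966 = 3468
50+: 6434 × 0.92 + 19972 × 0.647 = 5919 + 12922 = 18841
Net migration: 40–49 − 450 → 3018
End of period: [1120, 2127, 4368, 9163, 3018, 18841]
Scenario A total after 3 periods: 38637
Scenario B projection —
— Period 1 —
Births: 15300 × 0.392 = 5998
10–19: 10400 × 0.957 = 9953
20–29: 3900 × 0.956 = 3728
30–39: 7400 × 0.963 = 7126
40–49: 15300 × 0.966 = 14780
50+: 4300 × 0.92 + 10100 × 0.647 = 3956 + 6535 = 10491
Net migration: 40–49 − 450 → 14330
End of period: [5998, 9953, 3728, 7126, 14330, 10491]
— Period 2 —
Births: 7126 × 0.392 = 2793
10–19: 5998 × 0.957 = 5740
20–29: 9953 × 0.956 = 9515
30–39: 3728 × 0.963 = 3590
40–49: 7126 × 0.966 = 6884
50+: 14330 × 0.92 + 10491 × 0.647 = 13184 + 6788 = 19972
Net migration: 40–49 − 450 → 6434
End of period: [2793, 5740, 9515, 3590, 6434, 19972]
— Period 3 —
Births: 3590 × 0.392 = 1407
10–19: 2793 × 0.957 = 2673
20–29: 5740 × 0.956 = 5487
30–39: 9515 × 0.963 = 9163
40–49: 3590 × 0.966 = 3468
50+: 6434 × 0.92 + 19972 × 0.647 = 5919 + 12922 = 18841
Net migration: 40–49 − 450 → 3018
End of period: [1407, 2673, 5487, 9163, 3018, 18841]
Scenario B total after 3 periods: 40589
Difference B − A = 40589 − 38637 = 1952

1952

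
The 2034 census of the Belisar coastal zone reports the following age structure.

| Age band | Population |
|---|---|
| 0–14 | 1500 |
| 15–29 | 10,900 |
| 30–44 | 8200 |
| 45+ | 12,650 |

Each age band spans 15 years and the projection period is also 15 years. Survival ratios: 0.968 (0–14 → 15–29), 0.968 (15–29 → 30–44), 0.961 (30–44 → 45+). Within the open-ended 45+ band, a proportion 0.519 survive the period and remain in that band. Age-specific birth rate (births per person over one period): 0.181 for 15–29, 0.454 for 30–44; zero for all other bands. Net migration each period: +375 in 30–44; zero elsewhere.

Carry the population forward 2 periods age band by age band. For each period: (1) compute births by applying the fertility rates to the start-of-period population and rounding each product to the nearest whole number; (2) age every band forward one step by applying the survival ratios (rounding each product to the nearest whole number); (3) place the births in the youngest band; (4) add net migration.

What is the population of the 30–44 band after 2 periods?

1781

After projecting period 1:
Births: 10900 × 0.181 = 1973  |  8200 × 0.454 = 3723 — total 5696
15–29: 1500 × 0.968 = 1452
30–44: 10900 × 0.968 = 10551
45+: 8200 × 0.961 + 12650 × 0.519 = 7880 + 6565 = 14445
Net migration: 30–44 + 375 → 10926
→ [5696, 1452, 10926, 14445]
After projecting period 2:
Births: 1452 × 0.181 = 263  |  10926 × 0.454 = 4960 — total 5223
15–29: 5696 × 0.968 = 5514
30–44: 1452 × 0.968 = 1406
45+: 10926 × 0.961 + 14445 × 0.519 = 10500 + 7497 = 17997
Net migration: 30–44 + 375 → 1781
→ [5223, 5514, 1781, 17997]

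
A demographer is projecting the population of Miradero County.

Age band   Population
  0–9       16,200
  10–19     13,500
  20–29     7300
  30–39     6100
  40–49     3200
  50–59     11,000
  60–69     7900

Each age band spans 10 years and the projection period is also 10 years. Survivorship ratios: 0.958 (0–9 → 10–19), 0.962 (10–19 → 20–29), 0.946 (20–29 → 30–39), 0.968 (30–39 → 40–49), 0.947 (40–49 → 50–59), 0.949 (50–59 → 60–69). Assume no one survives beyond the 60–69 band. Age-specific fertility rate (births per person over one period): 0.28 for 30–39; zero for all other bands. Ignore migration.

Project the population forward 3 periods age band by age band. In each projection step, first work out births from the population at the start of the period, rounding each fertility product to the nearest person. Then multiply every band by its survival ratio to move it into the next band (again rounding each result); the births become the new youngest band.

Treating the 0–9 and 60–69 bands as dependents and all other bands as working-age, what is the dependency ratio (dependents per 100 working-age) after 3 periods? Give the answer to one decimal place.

24.5

Let group 1 be 0–9 through group 7 = 60–69.
Period 1:
Births: 6100 × 0.28 = 1708
Group 2: 16200 × 0.958 = 15520
Group 3: 13500 × 0.962 = 12987
Group 4: 7300 × 0.946 = 6906
Group 5: 6100 × 0.968 = 5905
Group 6: 3200 × 0.947 = 3030
Group 7: 11000 × 0.949 = 10439
Giving 1708 / 15520 / 12987 / 6906 / 5905 / 3030 / 10439.
Period 2:
Births: 6906 × 0.28 = 1934
Group 2: 1708 × 0.958 = 1636
Group 3: 15520 × 0.962 = 14930
Group 4: 12987 × 0.946 = 12286
Group 5: 6906 × 0.968 = 6685
Group 6: 5905 × 0.947 = 5592
Group 7: 3030 × 0.949 = 2875
Giving 1934 / 1636 / 14930 / 12286 / 6685 / 5592 / 2875.
Period 3:
Births: 12286 × 0.28 = 3440
Group 2: 1934 × 0.958 = 1853
Group 3: 1636 × 0.962 = 1574
Group 4: 14930 × 0.946 = 14124
Group 5: 12286 × 0.968 = 11893
Group 6: 6685 × 0.947 = 6331
Group 7: 5592 × 0.949 = 5307
Giving 3440 / 1853 / 1574 / 14124 / 11893 / 6331 / 5307.
Dependents (band 0–9 + band 60–69) = 3440 + 5307 = 8747; working-age = 35775; ratio = 8747/35775 × 100 = 24.5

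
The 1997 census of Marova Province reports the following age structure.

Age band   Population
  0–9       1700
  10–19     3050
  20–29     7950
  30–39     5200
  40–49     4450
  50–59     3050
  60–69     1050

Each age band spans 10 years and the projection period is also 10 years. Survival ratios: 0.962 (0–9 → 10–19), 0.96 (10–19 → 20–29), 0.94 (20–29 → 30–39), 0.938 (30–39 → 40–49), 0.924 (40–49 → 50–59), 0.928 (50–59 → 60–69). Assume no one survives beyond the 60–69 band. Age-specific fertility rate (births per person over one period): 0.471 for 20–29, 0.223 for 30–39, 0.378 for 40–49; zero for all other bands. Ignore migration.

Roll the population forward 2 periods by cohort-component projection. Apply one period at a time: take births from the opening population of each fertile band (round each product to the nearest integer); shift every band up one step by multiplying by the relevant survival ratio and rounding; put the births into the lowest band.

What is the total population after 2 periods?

30880

Period 1.
Births: 7950 * 0.471 = 3744  |  5200 * 0.223 = 1160  |  4450 * 0.378 = 1682 — total 6586
10–19: 1700 * 0.962 = 1635
20–29: 3050 * 0.96 = 2928
30–39: 7950 * 0.94 = 7473
40–49: 5200 * 0.938 = 4878
50–59: 4450 * 0.924 = 4112
60–69: 3050 * 0.928 = 2830
→ [6586, 1635, 2928, 7473, 4878, 4112, 2830]
Period 2.
Births: 2928 * 0.471 = 1379  |  7473 * 0.223 = 1666  |  4878 * 0.378 = 1844 — total 4889
10–19: 6586 * 0.962 = 6336
20–29: 1635 * 0.96 = 1570
30–39: 2928 * 0.94 = 2752
40–49: 7473 * 0.938 = 7010
50–59: 4878 * 0.924 = 4507
60–69: 4112 * 0.928 = 3816
→ [4889, 6336, 1570, 2752, 7010, 4507, 3816]
Total after period 2: 4889 + 6336 + 1570 + 2752 + 7010 + 4507 + 3816 = 30880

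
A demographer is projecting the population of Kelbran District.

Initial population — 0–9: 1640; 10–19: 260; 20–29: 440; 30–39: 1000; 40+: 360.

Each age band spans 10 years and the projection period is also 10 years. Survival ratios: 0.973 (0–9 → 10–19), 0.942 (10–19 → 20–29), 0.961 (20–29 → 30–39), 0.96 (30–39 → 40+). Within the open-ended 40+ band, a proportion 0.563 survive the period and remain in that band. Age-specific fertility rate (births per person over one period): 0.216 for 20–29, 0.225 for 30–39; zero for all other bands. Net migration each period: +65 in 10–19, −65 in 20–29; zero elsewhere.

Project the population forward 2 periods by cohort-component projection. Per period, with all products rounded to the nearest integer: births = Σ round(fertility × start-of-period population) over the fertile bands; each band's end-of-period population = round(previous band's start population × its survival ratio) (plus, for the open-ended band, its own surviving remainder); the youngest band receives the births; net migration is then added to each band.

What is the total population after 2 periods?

3244

— Period 1 —
Births: 440 × 0.216 = 95 ; 1000 × 0.225 = 225 → 320
10–19: 1640 × 0.973 = 1596
20–29: 260 × 0.942 = 245
30–39: 440 × 0.961 = 423
40+: 1000 × 0.96 + 360 × 0.563 = 960 + 203 = 1163
Net migration: 10–19 + 65 → 1661; 20–29 − 65 → 180
→ [320, 1661, 180, 423, 1163]
— Period 2 —
Births: 180 × 0.216 = 39 ; 423 × 0.225 = 95 → 134
10–19: 320 × 0.973 = 311
20–29: 1661 × 0.942 = 1565
30–39: 180 × 0.961 = 173
40+: 423 × 0.96 + 1163 × 0.563 = 406 + 655 = 1061
Net migration: 10–19 + 65 → 376; 20–29 − 65 → 1500
→ [134, 376, 1500, 173, 1061]
Total after period 2: 134 + 376 + 1500 + 173 + 1061 = 3244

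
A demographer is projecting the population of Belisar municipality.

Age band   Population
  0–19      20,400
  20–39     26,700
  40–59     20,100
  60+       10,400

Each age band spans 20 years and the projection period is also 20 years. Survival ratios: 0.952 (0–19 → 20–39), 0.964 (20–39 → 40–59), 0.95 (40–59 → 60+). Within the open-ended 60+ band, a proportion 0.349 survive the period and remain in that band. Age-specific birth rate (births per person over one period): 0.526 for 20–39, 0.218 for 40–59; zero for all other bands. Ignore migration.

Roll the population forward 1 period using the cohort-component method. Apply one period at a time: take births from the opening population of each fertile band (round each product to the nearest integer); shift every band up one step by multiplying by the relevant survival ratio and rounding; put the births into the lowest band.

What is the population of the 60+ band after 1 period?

(Bands numbered youngest = 1 to oldest = 4.)
Period 1:
Births: 26700 × 0.526 = 14044, 20100 × 0.218 = 4382 → 18426
Band 2: 20400 × 0.952 = 19421
Band 3: 26700 × 0.964 = 25739
Band 4: 20100 × 0.95 + 10400 × 0.349 = 19095 + 3630 = 22725
Giving 18426 / 19421 / 25739 / 22725.

22725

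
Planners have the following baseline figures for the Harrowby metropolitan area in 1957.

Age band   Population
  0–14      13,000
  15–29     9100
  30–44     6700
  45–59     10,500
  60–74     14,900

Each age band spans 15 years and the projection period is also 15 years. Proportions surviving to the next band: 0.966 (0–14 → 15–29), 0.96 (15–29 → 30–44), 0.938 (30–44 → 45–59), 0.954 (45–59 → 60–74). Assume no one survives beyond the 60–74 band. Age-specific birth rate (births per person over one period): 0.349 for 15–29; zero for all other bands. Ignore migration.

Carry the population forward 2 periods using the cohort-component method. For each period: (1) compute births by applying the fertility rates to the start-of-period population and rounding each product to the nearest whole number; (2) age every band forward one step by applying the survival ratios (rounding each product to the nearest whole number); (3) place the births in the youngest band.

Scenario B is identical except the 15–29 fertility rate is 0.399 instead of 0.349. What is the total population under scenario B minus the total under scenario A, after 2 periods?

— Period 1 —
Births: 9100 × 0.349 = 3176
15–29: 13000 × 0.966 = 12558
30–44: 9100 × 0.96 = 8736
45–59: 6700 × 0.938 = 6285
60–74: 10500 × 0.954 = 10017
Giving 3176 / 12558 / 8736 / 6285 / 10017.
— Period 2 —
Births: 12558 × 0.349 = 4383
15–29: 3176 × 0.966 = 3068
30–44: 12558 × 0.96 = 12056
45–59: 8736 × 0.938 = 8194
60–74: 6285 × 0.954 = 5996
Giving 4383 / 3068 / 12056 / 8194 / 5996.
Scenario A total after 2 periods: 33697
Scenario B projection —
— Period 1 —
Births: 9100 × 0.399 = 3631
15–29: 13000 × 0.966 = 12558
30–44: 9100 × 0.96 = 8736
45–59: 6700 × 0.938 = 6285
60–74: 10500 × 0.954 = 10017
Giving 3631 / 12558 / 8736 / 6285 / 10017.
— Period 2 —
Births: 12558 × 0.399 = 5011
15–29: 3631 × 0.966 = 3508
30–44: 12558 × 0.96 = 12056
45–59: 8736 × 0.938 = 8194
60–74: 6285 × 0.954 = 5996
Giving 5011 / 3508 / 12056 / 8194 / 5996.
Scenario B total after 2 periods: 34765
Difference B − A = 34765 − 33697 = 1068

1068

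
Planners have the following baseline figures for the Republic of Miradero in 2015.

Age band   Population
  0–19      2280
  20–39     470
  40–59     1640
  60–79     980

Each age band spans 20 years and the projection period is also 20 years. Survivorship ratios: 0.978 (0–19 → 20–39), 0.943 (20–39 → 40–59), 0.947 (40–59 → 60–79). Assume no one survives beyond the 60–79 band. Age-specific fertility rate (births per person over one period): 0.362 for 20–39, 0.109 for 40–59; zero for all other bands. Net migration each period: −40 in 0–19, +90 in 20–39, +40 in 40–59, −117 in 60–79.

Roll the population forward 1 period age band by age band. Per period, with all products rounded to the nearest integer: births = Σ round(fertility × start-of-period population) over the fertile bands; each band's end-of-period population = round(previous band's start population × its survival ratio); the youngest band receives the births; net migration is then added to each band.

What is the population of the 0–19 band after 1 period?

309

Call the groups 1 to 4, youngest first.
Period 1.
Births: 470 × 0.362 = 170, 1640 × 0.109 = 179 → 349
Group 2: 2280 × 0.978 = 2230
Group 3: 470 × 0.943 = 443
Group 4: 1640 × 0.947 = 1553
Net migration: Group 1 − 40 → 309; Group 2 + 90 → 2320; Group 3 + 40 → 483; Group 4 − 117 → 1436
End of period: [309, 2320, 483, 1436]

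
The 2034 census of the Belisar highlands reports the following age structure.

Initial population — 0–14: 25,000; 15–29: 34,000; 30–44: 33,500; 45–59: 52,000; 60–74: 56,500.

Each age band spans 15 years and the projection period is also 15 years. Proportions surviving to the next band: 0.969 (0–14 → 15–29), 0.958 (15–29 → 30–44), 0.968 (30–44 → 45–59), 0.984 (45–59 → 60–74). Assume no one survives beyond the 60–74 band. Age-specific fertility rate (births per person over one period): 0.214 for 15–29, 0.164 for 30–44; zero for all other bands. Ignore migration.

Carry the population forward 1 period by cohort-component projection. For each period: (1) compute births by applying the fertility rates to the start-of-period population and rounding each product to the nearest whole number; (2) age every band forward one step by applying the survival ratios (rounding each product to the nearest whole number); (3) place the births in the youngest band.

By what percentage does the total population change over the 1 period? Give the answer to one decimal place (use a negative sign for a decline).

(Groups numbered youngest = 1 to oldest = 5.)
— Period 1 —
Births: 34000 * 0.214 = 7276, 33500 * 0.164 = 5494 — total 12770
Group 2: 25000 * 0.969 = 24225
Group 3: 34000 * 0.958 = 32572
Group 4: 33500 * 0.968 = 32428
Group 5: 52000 * 0.984 = 51168
Population now: 0–14=12770, 15–29=24225, 30–44=32572, 45–59=32428, 60–74=51168
Total: 201000 → 153163; change = -47837; percentage change = -23.8%

-23.8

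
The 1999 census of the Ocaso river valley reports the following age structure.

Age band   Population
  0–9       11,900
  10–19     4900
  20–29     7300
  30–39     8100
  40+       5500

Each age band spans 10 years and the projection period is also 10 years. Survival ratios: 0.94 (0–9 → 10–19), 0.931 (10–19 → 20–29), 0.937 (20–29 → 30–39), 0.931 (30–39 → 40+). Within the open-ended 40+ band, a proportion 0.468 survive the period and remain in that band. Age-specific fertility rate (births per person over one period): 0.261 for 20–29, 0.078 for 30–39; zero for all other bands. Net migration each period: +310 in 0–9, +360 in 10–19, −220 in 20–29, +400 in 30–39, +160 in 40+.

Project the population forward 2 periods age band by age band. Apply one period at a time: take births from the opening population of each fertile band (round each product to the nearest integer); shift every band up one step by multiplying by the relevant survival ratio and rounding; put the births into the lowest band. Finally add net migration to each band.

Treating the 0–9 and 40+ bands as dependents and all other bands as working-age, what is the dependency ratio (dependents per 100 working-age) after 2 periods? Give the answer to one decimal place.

After projecting period 1:
Births: 7300 × 0.261 = 1905  |  8100 × 0.078 = 632 ⇒ total 2537
10–19: 11900 × 0.94 = 11186
20–29: 4900 × 0.931 = 4562
30–39: 7300 × 0.937 = 6840
40+: 8100 × 0.931 + 5500 × 0.468 = 7541 + 2574 = 10115
Net migration: 0–9 + 310 → 2847; 10–19 + 360 → 11546; 20–29 − 220 → 4342; 30–39 + 400 → 7240; 40+ + 160 → 10275
End of period: [2847, 11546, 4342, 7240, 10275]
After projecting period 2:
Births: 4342 × 0.261 = 1133  |  7240 × 0.078 = 565 ⇒ total 1698
10–19: 2847 × 0.94 = 2676
20–29: 11546 × 0.931 = 10749
30–39: 4342 × 0.937 = 4068
40+: 7240 × 0.931 + 10275 × 0.468 = 6740 + 4809 = 11549
Net migration: 0–9 + 310 → 2008; 10–19 + 360 → 3036; 20–29 − 220 → 10529; 30–39 + 400 → 4468; 40+ + 160 → 11709
End of period: [2008, 3036, 10529, 4468, 11709]
Dependents (band 0–9 + band 40+) = 2008 + 11709 = 13717; working-age = 18033; ratio = 13717/18033 × 100 = 76.1

76.1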